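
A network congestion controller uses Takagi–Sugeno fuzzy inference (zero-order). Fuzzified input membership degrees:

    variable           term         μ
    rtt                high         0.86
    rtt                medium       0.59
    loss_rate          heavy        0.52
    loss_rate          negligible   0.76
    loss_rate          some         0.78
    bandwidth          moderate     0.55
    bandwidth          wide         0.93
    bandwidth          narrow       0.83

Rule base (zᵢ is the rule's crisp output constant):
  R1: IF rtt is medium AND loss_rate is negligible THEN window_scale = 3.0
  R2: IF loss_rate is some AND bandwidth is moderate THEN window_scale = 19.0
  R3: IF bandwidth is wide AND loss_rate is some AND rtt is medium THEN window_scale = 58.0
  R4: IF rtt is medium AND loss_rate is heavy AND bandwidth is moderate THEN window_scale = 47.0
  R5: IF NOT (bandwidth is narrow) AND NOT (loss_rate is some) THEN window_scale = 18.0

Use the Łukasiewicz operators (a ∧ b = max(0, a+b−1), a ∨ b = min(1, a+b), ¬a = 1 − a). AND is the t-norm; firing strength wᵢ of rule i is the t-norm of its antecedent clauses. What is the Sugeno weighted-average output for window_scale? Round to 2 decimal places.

R1 (z=3.0): medium=0.59, negligible=0.76; AND[max(0, a+b−1)] → w = 0.35
R2 (z=19.0): some=0.78, moderate=0.55; AND[max(0, a+b−1)] → w = 0.33
R3 (z=58.0): wide=0.93, some=0.78, medium=0.59; AND[max(0, a+b−1)] → w = 0.30
R4 (z=47.0): medium=0.59, heavy=0.52, moderate=0.55; AND[max(0, a+b−1)] → w = 0.00
R5 (z=18.0): ¬narrow=1−0.83=0.17, ¬some=1−0.78=0.22; AND[max(0, a+b−1)] → w = 0.00
Weighted average = (0.35·3.0 + 0.33·19.0 + 0.30·58.0 + 0.00·47.0 + 0.00·18.0) / (0.35 + 0.33 + 0.30 + 0.00 + 0.00)
  = 24.7200 / 0.9800 = 25.22

25.22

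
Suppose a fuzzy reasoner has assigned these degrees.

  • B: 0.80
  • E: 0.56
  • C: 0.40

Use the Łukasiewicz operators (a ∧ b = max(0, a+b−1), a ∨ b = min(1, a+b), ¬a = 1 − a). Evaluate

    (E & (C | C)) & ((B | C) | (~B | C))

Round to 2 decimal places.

C | C = min(1, a+b) on (0.40, 0.40) = 0.80
E & (C | C) = max(0, a+b−1) on (0.56, 0.80) = 0.36
B | C = min(1, a+b) on (0.80, 0.40) = 1.00
~B = 1 − 0.80 = 0.20
~B | C = min(1, a+b) on (0.20, 0.40) = 0.60
(B | C) | (~B | C) = min(1, a+b) on (1.00, 0.60) = 1.00
(E & (C | C)) & ((B | C) | (~B | C)) = max(0, a+b−1) on (0.36, 1.00) = 0.36

0.36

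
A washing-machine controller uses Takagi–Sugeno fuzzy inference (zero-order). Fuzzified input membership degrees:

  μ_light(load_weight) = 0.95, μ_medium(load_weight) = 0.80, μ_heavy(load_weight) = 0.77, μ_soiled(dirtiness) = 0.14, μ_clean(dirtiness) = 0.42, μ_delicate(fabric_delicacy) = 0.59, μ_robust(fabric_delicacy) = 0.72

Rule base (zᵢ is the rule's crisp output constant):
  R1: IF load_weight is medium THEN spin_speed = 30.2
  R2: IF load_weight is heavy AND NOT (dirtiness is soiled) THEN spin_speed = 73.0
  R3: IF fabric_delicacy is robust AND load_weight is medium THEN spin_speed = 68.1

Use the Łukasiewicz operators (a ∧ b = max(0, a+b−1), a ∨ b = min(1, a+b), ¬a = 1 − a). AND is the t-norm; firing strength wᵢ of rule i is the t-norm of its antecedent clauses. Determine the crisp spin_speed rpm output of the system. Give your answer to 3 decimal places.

54.134

R1 (z=30.2): medium=0.80 → w = 0.80
R2 (z=73.0): heavy=0.77, ¬soiled=1−0.14=0.86; AND[max(0, a+b−1)] → w = 0.63
R3 (z=68.1): robust=0.72, medium=0.80; AND[max(0, a+b−1)] → w = 0.52
Weighted average = (0.80·30.2 + 0.63·73.0 + 0.52·68.1) / (0.80 + 0.63 + 0.52)
  = 105.5620 / 1.9500 = 54.134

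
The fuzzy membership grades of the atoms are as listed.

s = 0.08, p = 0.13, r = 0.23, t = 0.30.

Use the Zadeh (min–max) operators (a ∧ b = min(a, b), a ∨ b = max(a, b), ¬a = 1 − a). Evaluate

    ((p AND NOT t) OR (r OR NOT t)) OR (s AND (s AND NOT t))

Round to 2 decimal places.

0.70

NOT t = 1 − 0.30 = 0.70
p AND NOT t = min(a, b) on (0.13, 0.70) = 0.13
NOT t = 1 − 0.30 = 0.70
r OR NOT t = max(a, b) on (0.23, 0.70) = 0.70
(p AND NOT t) OR (r OR NOT t) = max(a, b) on (0.13, 0.70) = 0.70
NOT t = 1 − 0.30 = 0.70
s AND NOT t = min(a, b) on (0.08, 0.70) = 0.08
s AND (s AND NOT t) = min(a, b) on (0.08, 0.08) = 0.08
((p AND NOT t) OR (r OR NOT t)) OR (s AND (s AND NOT t)) = max(a, b) on (0.70, 0.08) = 0.70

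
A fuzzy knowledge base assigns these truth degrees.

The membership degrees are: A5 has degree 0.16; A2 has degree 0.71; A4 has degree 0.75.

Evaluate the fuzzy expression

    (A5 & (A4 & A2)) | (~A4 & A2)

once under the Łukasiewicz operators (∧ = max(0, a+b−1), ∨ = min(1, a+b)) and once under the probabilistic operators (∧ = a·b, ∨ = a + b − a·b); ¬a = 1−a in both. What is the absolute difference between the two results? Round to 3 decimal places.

Under Łukasiewicz:
  A4 & A2 = max(0, a+b−1) on (0.75, 0.71) = 0.46
  A5 & (A4 & A2) = max(0, a+b−1) on (0.16, 0.46) = 0.00
  ~A4 = 1 − 0.75 = 0.25
  ~A4 & A2 = max(0, a+b−1) on (0.25, 0.71) = 0.00
  (A5 & (A4 & A2)) | (~A4 & A2) = min(1, a+b) on (0.00, 0.00) = 0.00
  → value = 0.0000
Under probabilistic:
  A4 & A2 = a·b on (0.7500, 0.7100) = 0.5325
  A5 & (A4 & A2) = a·b on (0.1600, 0.5325) = 0.0852
  ~A4 = 1 − 0.7500 = 0.2500
  ~A4 & A2 = a·b on (0.2500, 0.7100) = 0.1775
  (A5 & (A4 & A2)) | (~A4 & A2) = a + b − a·b on (0.0852, 0.1775) = 0.2476
  → value = 0.2476
|0.0000 − 0.2476| = 0.248

0.248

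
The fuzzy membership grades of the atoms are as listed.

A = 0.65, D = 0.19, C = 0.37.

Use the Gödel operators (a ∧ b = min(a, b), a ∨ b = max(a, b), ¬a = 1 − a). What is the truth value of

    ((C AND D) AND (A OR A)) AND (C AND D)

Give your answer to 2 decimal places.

C AND D = min(a, b) on (0.37, 0.19) = 0.19
A OR A = max(a, b) on (0.65, 0.65) = 0.65
(C AND D) AND (A OR A) = min(a, b) on (0.19, 0.65) = 0.19
C AND D = min(a, b) on (0.37, 0.19) = 0.19
((C AND D) AND (A OR A)) AND (C AND D) = min(a, b) on (0.19, 0.19) = 0.19

0.19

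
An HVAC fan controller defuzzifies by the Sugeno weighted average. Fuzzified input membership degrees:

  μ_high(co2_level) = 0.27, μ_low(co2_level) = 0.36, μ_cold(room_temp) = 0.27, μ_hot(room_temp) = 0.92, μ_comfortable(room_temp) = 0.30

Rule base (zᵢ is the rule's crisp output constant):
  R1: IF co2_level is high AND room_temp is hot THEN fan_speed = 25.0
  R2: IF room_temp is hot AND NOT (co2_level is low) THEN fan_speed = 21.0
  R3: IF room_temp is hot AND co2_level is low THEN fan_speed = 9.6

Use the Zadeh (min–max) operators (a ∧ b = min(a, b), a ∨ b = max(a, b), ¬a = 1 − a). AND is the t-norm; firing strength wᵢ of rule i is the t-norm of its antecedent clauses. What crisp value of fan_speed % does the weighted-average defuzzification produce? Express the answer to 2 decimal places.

R1 (z=25.0): high=0.27, hot=0.92; AND[min(a, b)] → w = 0.27
R2 (z=21.0): hot=0.92, ¬low=1−0.36=0.64; AND[min(a, b)] → w = 0.64
R3 (z=9.6): hot=0.92, low=0.36; AND[min(a, b)] → w = 0.36
Weighted average = (0.27·25.0 + 0.64·21.0 + 0.36·9.6) / (0.27 + 0.64 + 0.36)
  = 23.6460 / 1.2700 = 18.62

18.62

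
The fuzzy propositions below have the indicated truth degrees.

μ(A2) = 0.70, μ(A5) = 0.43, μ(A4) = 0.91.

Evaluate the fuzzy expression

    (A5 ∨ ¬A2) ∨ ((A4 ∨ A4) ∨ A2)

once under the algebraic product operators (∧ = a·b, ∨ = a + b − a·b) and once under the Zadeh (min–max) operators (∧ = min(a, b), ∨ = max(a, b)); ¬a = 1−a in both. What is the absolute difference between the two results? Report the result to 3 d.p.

0.089

Under algebraic product:
  ¬A2 = 1 − 0.7000 = 0.3000
  A5 ∨ ¬A2 = a + b − a·b on (0.4300, 0.3000) = 0.6010
  A4 ∨ A4 = a + b − a·b on (0.9100, 0.9100) = 0.9919
  (A4 ∨ A4) ∨ A2 = a + b − a·b on (0.9919, 0.7000) = 0.9976
  (A5 ∨ ¬A2) ∨ ((A4 ∨ A4) ∨ A2) = a + b − a·b on (0.6010, 0.9976) = 0.9990
  → value = 0.9990
Under Zadeh (min–max):
  ¬A2 = 1 − 0.70 = 0.30
  A5 ∨ ¬A2 = max(a, b) on (0.43, 0.30) = 0.43
  A4 ∨ A4 = max(a, b) on (0.91, 0.91) = 0.91
  (A4 ∨ A4) ∨ A2 = max(a, b) on (0.91, 0.70) = 0.91
  (A5 ∨ ¬A2) ∨ ((A4 ∨ A4) ∨ A2) = max(a, b) on (0.43, 0.91) = 0.91
  → value = 0.9100
|0.9990 − 0.9100| = 0.089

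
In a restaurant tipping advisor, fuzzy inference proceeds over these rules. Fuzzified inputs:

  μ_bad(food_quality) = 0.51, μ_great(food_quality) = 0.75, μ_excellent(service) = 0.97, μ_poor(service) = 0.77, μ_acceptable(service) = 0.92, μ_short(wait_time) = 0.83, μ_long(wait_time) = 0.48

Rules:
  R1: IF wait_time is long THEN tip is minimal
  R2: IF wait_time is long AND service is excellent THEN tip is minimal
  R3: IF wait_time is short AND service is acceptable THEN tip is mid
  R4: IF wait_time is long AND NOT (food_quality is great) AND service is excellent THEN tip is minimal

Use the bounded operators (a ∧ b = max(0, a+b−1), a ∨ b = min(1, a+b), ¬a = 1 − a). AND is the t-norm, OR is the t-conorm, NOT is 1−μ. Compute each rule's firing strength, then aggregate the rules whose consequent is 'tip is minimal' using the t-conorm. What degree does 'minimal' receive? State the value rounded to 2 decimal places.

0.93

R1: long=0.48 → w = 0.48
R2: long=0.48, excellent=0.97; AND[max(0, a+b−1)] → w = 0.45
R3: short=0.83, acceptable=0.92; AND[max(0, a+b−1)] → w = 0.75
R4: long=0.48, ¬great=1−0.75=0.25, excellent=0.97; AND[max(0, a+b−1)] → w = 0.00
Rules with consequent 'minimal': {R1, R2, R4} → strengths 0.48, 0.45, 0.00
Aggregate via t-conorm [min(1, a+b)]: 0.93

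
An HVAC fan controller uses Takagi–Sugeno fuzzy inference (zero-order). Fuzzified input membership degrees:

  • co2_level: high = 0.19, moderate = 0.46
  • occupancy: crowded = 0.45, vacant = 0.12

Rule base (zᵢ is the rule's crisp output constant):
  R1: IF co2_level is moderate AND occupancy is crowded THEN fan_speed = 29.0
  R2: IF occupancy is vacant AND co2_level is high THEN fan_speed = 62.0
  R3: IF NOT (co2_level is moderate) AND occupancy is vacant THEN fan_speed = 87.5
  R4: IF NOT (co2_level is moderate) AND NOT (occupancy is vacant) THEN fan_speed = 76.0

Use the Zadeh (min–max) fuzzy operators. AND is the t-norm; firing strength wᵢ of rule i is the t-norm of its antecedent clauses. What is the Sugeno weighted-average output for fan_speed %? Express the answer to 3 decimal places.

58.561

R1 (z=29.0): moderate=0.46, crowded=0.45; AND[min(a, b)] → w = 0.45
R2 (z=62.0): vacant=0.12, high=0.19; AND[min(a, b)] → w = 0.12
R3 (z=87.5): ¬moderate=1−0.46=0.54, vacant=0.12; AND[min(a, b)] → w = 0.12
R4 (z=76.0): ¬moderate=1−0.46=0.54, ¬vacant=1−0.12=0.88; AND[min(a, b)] → w = 0.54
Weighted average = (0.45·29.0 + 0.12·62.0 + 0.12·87.5 + 0.54·76.0) / (0.45 + 0.12 + 0.12 + 0.54)
  = 72.0300 / 1.2300 = 58.561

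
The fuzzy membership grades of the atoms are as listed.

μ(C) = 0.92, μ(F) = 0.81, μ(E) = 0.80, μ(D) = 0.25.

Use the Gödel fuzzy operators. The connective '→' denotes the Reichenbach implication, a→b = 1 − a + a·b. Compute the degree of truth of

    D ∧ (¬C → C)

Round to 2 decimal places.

¬C = 1 − 0.92 = 0.08
¬C → C  [Reichenbach: 1 − a + a·b] with a=0.08, b=0.92 → 0.99
D ∧ (¬C → C) = min(a, b) on (0.25, 0.99) = 0.25

0.25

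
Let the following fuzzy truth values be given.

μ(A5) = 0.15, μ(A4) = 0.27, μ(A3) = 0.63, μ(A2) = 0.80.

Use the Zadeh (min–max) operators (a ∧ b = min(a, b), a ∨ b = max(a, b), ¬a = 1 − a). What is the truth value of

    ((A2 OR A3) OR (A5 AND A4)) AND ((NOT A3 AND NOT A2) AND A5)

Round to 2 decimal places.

A2 OR A3 = max(a, b) on (0.80, 0.63) = 0.80
A5 AND A4 = min(a, b) on (0.15, 0.27) = 0.15
(A2 OR A3) OR (A5 AND A4) = max(a, b) on (0.80, 0.15) = 0.80
NOT A3 = 1 − 0.63 = 0.37
NOT A2 = 1 − 0.80 = 0.20
NOT A3 AND NOT A2 = min(a, b) on (0.37, 0.20) = 0.20
(NOT A3 AND NOT A2) AND A5 = min(a, b) on (0.20, 0.15) = 0.15
((A2 OR A3) OR (A5 AND A4)) AND ((NOT A3 AND NOT A2) AND A5) = min(a, b) on (0.80, 0.15) = 0.15

0.15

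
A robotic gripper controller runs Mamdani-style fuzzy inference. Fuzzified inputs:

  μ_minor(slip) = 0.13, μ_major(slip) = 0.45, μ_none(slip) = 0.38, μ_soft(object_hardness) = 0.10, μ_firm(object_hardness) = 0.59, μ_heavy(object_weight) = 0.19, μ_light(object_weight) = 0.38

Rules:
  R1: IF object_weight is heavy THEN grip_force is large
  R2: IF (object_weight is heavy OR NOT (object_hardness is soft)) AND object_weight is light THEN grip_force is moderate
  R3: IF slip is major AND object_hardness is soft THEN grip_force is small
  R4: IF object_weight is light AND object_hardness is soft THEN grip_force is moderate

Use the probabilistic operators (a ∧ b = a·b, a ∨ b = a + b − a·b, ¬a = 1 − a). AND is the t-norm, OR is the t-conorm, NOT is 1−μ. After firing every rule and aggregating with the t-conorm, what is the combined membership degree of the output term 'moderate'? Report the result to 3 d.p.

R1: heavy=0.19 → w = 0.1900
R2: (heavy=0.19 OR ¬soft=1−0.10=0.90) = 0.9190; AND[a·b] with light=0.38 → w = 0.3492
R3: major=0.45, soft=0.10; AND[a·b] → w = 0.0450
R4: light=0.38, soft=0.10; AND[a·b] → w = 0.0380
Rules with consequent 'moderate': {R2, R4} → strengths 0.3492, 0.0380
Aggregate via t-conorm [a + b − a·b]: 0.3739

0.374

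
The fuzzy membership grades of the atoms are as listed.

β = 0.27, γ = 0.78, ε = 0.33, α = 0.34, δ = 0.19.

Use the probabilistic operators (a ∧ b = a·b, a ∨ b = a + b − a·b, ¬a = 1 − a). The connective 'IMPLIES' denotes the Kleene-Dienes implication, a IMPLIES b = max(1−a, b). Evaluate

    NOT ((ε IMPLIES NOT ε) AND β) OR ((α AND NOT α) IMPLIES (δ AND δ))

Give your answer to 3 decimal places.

NOT ε = 1 − 0.3300 = 0.6700
ε IMPLIES NOT ε  [Kleene-Dienes: max(1−a, b)] with a=0.3300, b=0.6700 → 0.6700
(ε IMPLIES NOT ε) AND β = a·b on (0.6700, 0.2700) = 0.1809
NOT ((ε IMPLIES NOT ε) AND β) = 1 − 0.1809 = 0.8191
NOT α = 1 − 0.3400 = 0.6600
α AND NOT α = a·b on (0.3400, 0.6600) = 0.2244
δ AND δ = a·b on (0.1900, 0.1900) = 0.0361
(α AND NOT α) IMPLIES (δ AND δ)  [Kleene-Dienes: max(1−a, b)] with a=0.2244, b=0.0361 → 0.7756
NOT ((ε IMPLIES NOT ε) AND β) OR ((α AND NOT α) IMPLIES (δ AND δ)) = a + b − a·b on (0.8191, 0.7756) = 0.9594

0.959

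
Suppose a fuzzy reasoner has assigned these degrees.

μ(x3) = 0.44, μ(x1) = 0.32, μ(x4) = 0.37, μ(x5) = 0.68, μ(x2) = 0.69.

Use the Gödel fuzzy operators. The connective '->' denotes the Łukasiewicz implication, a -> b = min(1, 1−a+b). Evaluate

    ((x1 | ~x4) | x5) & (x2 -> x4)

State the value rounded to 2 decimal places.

~x4 = 1 − 0.37 = 0.63
x1 | ~x4 = max(a, b) on (0.32, 0.63) = 0.63
(x1 | ~x4) | x5 = max(a, b) on (0.63, 0.68) = 0.68
x2 -> x4  [Łukasiewicz: min(1, 1−a+b)] with a=0.69, b=0.37 → 0.68
((x1 | ~x4) | x5) & (x2 -> x4) = min(a, b) on (0.68, 0.68) = 0.68

0.68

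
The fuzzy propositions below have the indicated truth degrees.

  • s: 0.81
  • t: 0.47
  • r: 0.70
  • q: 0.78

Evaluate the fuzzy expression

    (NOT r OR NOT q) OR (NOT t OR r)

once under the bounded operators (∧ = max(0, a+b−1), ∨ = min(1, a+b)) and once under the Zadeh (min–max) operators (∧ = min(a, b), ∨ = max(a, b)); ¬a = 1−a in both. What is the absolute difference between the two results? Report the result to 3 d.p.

0.300

Under bounded:
  NOT r = 1 − 0.70 = 0.30
  NOT q = 1 − 0.78 = 0.22
  NOT r OR NOT q = min(1, a+b) on (0.30, 0.22) = 0.52
  NOT t = 1 − 0.47 = 0.53
  NOT t OR r = min(1, a+b) on (0.53, 0.70) = 1.00
  (NOT r OR NOT q) OR (NOT t OR r) = min(1, a+b) on (0.52, 1.00) = 1.00
  → value = 1.0000
Under Zadeh (min–max):
  NOT r = 1 − 0.70 = 0.30
  NOT q = 1 − 0.78 = 0.22
  NOT r OR NOT q = max(a, b) on (0.30, 0.22) = 0.30
  NOT t = 1 − 0.47 = 0.53
  NOT t OR r = max(a, b) on (0.53, 0.70) = 0.70
  (NOT r OR NOT q) OR (NOT t OR r) = max(a, b) on (0.30, 0.70) = 0.70
  → value = 0.7000
|1.0000 − 0.7000| = 0.300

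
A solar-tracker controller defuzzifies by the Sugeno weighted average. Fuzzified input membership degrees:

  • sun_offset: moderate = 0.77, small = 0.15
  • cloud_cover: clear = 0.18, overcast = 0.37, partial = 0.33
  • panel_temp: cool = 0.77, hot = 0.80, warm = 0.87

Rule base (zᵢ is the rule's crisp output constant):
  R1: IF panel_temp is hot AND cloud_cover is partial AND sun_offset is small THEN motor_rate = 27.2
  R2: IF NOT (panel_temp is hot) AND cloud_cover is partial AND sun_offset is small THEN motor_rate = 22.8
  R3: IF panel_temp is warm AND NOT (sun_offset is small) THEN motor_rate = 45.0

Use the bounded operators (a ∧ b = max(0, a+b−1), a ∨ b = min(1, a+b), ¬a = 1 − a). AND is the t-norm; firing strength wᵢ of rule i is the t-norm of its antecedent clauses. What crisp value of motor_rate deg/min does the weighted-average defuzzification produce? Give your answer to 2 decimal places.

45.00

R1 (z=27.2): hot=0.80, partial=0.33, small=0.15; AND[max(0, a+b−1)] → w = 0.00
R2 (z=22.8): ¬hot=1−0.80=0.20, partial=0.33, small=0.15; AND[max(0, a+b−1)] → w = 0.00
R3 (z=45.0): warm=0.87, ¬small=1−0.15=0.85; AND[max(0, a+b−1)] → w = 0.72
Weighted average = (0.00·27.2 + 0.00·22.8 + 0.72·45.0) / (0.00 + 0.00 + 0.72)
  = 32.4000 / 0.7200 = 45.00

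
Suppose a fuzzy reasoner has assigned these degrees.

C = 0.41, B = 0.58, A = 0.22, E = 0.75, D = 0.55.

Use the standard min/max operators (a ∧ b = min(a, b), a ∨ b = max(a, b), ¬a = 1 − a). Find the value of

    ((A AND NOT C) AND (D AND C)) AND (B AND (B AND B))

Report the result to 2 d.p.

NOT C = 1 − 0.41 = 0.59
A AND NOT C = min(a, b) on (0.22, 0.59) = 0.22
D AND C = min(a, b) on (0.55, 0.41) = 0.41
(A AND NOT C) AND (D AND C) = min(a, b) on (0.22, 0.41) = 0.22
B AND B = min(a, b) on (0.58, 0.58) = 0.58
B AND (B AND B) = min(a, b) on (0.58, 0.58) = 0.58
((A AND NOT C) AND (D AND C)) AND (B AND (B AND B)) = min(a, b) on (0.22, 0.58) = 0.22

0.22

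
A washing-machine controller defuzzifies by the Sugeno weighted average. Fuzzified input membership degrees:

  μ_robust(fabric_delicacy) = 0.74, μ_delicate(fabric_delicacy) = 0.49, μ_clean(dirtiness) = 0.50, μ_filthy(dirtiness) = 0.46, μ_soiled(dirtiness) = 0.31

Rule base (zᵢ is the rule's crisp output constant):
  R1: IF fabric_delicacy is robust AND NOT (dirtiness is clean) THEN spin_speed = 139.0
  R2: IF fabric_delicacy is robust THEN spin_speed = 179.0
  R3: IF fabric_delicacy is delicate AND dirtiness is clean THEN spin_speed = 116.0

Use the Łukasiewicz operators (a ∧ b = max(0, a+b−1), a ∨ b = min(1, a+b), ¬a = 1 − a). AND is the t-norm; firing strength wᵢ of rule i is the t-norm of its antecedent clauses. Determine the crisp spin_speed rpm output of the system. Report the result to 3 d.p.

169.204

R1 (z=139.0): robust=0.74, ¬clean=1−0.50=0.50; AND[max(0, a+b−1)] → w = 0.24
R2 (z=179.0): robust=0.74 → w = 0.74
R3 (z=116.0): delicate=0.49, clean=0.50; AND[max(0, a+b−1)] → w = 0.00
Weighted average = (0.24·139.0 + 0.74·179.0 + 0.00·116.0) / (0.24 + 0.74 + 0.00)
  = 165.8200 / 0.9800 = 169.204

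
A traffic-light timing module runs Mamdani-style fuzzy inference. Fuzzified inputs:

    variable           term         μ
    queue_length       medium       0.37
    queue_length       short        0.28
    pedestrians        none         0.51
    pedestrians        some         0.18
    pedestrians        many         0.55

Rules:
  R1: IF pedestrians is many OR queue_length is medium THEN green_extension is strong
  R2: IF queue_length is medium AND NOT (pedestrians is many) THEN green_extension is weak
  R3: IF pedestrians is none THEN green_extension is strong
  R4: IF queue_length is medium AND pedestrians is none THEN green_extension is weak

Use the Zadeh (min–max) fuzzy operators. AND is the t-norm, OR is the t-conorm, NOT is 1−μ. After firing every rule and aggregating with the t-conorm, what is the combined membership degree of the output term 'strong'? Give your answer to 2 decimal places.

R1: many=0.55, medium=0.37; OR[max(a, b)] → w = 0.55
R2: medium=0.37, ¬many=1−0.55=0.45; AND[min(a, b)] → w = 0.37
R3: none=0.51 → w = 0.51
R4: medium=0.37, none=0.51; AND[min(a, b)] → w = 0.37
Rules with consequent 'strong': {R1, R3} → strengths 0.55, 0.51
Aggregate via t-conorm [max(a, b)]: 0.55

0.55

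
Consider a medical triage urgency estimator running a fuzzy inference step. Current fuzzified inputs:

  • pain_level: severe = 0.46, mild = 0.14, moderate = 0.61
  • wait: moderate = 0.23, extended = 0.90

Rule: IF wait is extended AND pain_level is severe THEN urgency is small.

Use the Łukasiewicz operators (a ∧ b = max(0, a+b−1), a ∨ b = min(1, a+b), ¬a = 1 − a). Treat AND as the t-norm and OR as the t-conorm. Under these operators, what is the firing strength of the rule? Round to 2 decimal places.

firing strength: extended=0.90, severe=0.46; AND[max(0, a+b−1)] → w = 0.36

0.36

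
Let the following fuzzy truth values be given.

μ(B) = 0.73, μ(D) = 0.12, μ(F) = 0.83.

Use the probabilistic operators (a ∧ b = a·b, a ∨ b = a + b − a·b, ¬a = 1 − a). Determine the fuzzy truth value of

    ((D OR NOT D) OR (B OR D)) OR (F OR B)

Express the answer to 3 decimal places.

0.999

NOT D = 1 − 0.1200 = 0.8800
D OR NOT D = a + b − a·b on (0.1200, 0.8800) = 0.8944
B OR D = a + b − a·b on (0.7300, 0.1200) = 0.7624
(D OR NOT D) OR (B OR D) = a + b − a·b on (0.8944, 0.7624) = 0.9749
F OR B = a + b − a·b on (0.8300, 0.7300) = 0.9541
((D OR NOT D) OR (B OR D)) OR (F OR B) = a + b − a·b on (0.9749, 0.9541) = 0.9988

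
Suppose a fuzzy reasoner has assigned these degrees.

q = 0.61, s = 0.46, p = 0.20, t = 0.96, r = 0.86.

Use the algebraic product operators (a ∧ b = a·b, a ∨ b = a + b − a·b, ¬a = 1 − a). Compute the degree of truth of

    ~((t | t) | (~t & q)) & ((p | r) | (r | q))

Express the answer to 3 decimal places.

t | t = a + b − a·b on (0.9600, 0.9600) = 0.9984
~t = 1 − 0.9600 = 0.0400
~t & q = a·b on (0.0400, 0.6100) = 0.0244
(t | t) | (~t & q) = a + b − a·b on (0.9984, 0.0244) = 0.9984
~((t | t) | (~t & q)) = 1 − 0.9984 = 0.0016
p | r = a + b − a·b on (0.2000, 0.8600) = 0.8880
r | q = a + b − a·b on (0.8600, 0.6100) = 0.9454
(p | r) | (r | q) = a + b − a·b on (0.8880, 0.9454) = 0.9939
~((t | t) | (~t & q)) & ((p | r) | (r | q)) = a·b on (0.0016, 0.9939) = 0.0016

0.002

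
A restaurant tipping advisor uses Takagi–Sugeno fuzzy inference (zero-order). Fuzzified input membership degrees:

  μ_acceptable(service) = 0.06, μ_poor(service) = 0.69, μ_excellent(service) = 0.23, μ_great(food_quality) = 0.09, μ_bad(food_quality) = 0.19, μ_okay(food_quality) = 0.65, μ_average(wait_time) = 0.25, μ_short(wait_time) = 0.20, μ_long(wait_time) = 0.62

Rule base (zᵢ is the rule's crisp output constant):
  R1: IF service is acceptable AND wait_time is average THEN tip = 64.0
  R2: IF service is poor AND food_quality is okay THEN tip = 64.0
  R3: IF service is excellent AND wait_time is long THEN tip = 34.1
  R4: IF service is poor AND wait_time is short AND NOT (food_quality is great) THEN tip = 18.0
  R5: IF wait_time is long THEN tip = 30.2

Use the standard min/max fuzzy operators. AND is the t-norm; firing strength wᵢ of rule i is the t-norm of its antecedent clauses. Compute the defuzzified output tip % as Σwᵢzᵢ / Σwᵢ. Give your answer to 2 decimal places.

42.96

R1 (z=64.0): acceptable=0.06, average=0.25; AND[min(a, b)] → w = 0.06
R2 (z=64.0): poor=0.69, okay=0.65; AND[min(a, b)] → w = 0.65
R3 (z=34.1): excellent=0.23, long=0.62; AND[min(a, b)] → w = 0.23
R4 (z=18.0): poor=0.69, short=0.20, ¬great=1−0.09=0.91; AND[min(a, b)] → w = 0.20
R5 (z=30.2): long=0.62 → w = 0.62
Weighted average = (0.06·64.0 + 0.65·64.0 + 0.23·34.1 + 0.20·18.0 + 0.62·30.2) / (0.06 + 0.65 + 0.23 + 0.20 + 0.62)
  = 75.6070 / 1.7600 = 42.96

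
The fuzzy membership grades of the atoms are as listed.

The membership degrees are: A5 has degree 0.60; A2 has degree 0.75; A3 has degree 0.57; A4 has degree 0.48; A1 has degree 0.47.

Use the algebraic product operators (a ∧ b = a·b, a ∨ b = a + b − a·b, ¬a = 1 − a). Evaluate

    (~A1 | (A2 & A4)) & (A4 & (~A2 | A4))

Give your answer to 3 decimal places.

0.205

~A1 = 1 − 0.4700 = 0.5300
A2 & A4 = a·b on (0.7500, 0.4800) = 0.3600
~A1 | (A2 & A4) = a + b − a·b on (0.5300, 0.3600) = 0.6992
~A2 = 1 − 0.7500 = 0.2500
~A2 | A4 = a + b − a·b on (0.2500, 0.4800) = 0.6100
A4 & (~A2 | A4) = a·b on (0.4800, 0.6100) = 0.2928
(~A1 | (A2 & A4)) & (A4 & (~A2 | A4)) = a·b on (0.6992, 0.2928) = 0.2047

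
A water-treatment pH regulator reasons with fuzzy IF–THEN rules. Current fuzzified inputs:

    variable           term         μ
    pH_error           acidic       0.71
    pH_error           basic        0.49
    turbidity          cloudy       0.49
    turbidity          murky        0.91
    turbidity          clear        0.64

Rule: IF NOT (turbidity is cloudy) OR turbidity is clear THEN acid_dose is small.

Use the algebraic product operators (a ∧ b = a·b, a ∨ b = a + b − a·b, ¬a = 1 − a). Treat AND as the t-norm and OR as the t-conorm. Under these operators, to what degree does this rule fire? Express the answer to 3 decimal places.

0.824

firing strength: ¬cloudy=1−0.49=0.51, clear=0.64; OR[a + b − a·b] → w = 0.8236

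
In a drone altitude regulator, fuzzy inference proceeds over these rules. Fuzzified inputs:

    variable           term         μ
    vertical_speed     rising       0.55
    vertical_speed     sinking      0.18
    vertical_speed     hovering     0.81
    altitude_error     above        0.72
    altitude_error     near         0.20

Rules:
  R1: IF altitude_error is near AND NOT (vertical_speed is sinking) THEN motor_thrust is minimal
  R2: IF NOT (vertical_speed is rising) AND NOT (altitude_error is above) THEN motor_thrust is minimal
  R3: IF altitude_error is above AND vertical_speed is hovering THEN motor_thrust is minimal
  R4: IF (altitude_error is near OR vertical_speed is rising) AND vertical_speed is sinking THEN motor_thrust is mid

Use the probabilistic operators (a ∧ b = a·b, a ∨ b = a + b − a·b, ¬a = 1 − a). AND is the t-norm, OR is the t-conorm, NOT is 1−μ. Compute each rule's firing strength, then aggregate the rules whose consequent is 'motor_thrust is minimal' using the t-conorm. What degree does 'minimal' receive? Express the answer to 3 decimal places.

0.695

R1: near=0.20, ¬sinking=1−0.18=0.82; AND[a·b] → w = 0.1640
R2: ¬rising=1−0.55=0.45, ¬above=1−0.72=0.28; AND[a·b] → w = 0.1260
R3: above=0.72, hovering=0.81; AND[a·b] → w = 0.5832
R4: (near=0.20 OR rising=0.55) = 0.6400; AND[a·b] with sinking=0.18 → w = 0.1152
Rules with consequent 'minimal': {R1, R2, R3} → strengths 0.1640, 0.1260, 0.5832
Aggregate via t-conorm [a + b − a·b]: 0.6955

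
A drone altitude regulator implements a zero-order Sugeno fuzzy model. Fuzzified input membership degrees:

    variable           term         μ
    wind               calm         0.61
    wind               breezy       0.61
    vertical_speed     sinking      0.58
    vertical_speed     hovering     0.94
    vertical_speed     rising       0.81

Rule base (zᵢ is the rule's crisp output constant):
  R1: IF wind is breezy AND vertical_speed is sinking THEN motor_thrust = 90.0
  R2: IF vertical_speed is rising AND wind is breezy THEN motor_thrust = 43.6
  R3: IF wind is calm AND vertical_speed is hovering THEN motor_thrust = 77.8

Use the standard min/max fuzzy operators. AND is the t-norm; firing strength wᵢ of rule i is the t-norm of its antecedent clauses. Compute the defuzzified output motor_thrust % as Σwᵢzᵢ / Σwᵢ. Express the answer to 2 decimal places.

R1 (z=90.0): breezy=0.61, sinking=0.58; AND[min(a, b)] → w = 0.58
R2 (z=43.6): rising=0.81, breezy=0.61; AND[min(a, b)] → w = 0.61
R3 (z=77.8): calm=0.61, hovering=0.94; AND[min(a, b)] → w = 0.61
Weighted average = (0.58·90.0 + 0.61·43.6 + 0.61·77.8) / (0.58 + 0.61 + 0.61)
  = 126.2540 / 1.8000 = 70.14

70.14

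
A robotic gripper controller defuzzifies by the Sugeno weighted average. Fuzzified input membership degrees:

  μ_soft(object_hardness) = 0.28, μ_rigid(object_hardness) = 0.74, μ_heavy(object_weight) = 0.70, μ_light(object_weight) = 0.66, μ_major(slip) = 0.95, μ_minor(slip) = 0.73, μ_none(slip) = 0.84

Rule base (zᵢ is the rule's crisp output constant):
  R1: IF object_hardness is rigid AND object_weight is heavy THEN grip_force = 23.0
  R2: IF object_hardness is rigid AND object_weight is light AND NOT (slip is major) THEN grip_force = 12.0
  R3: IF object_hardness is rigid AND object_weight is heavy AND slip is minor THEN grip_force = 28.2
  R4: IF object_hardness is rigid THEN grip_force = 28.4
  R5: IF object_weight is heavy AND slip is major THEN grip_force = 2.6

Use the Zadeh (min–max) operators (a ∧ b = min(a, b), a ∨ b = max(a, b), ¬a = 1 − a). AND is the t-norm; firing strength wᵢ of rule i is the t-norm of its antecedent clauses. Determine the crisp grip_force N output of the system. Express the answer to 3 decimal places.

R1 (z=23.0): rigid=0.74, heavy=0.70; AND[min(a, b)] → w = 0.70
R2 (z=12.0): rigid=0.74, light=0.66, ¬major=1−0.95=0.05; AND[min(a, b)] → w = 0.05
R3 (z=28.2): rigid=0.74, heavy=0.70, minor=0.73; AND[min(a, b)] → w = 0.70
R4 (z=28.4): rigid=0.74 → w = 0.74
R5 (z=2.6): heavy=0.70, major=0.95; AND[min(a, b)] → w = 0.70
Weighted average = (0.70·23.0 + 0.05·12.0 + 0.70·28.2 + 0.74·28.4 + 0.70·2.6) / (0.70 + 0.05 + 0.70 + 0.74 + 0.70)
  = 59.2760 / 2.8900 = 20.511

20.511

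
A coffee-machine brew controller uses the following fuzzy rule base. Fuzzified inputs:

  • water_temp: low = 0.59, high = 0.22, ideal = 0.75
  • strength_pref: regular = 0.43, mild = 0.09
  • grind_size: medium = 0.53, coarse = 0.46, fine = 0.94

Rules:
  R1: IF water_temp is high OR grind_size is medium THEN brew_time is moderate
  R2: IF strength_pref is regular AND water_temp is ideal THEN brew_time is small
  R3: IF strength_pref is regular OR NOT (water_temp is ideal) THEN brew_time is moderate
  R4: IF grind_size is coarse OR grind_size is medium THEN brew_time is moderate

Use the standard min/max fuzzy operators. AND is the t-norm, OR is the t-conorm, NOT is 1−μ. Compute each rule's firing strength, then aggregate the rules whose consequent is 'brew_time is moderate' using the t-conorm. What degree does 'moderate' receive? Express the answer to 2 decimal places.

0.53

R1: high=0.22, medium=0.53; OR[max(a, b)] → w = 0.53
R2: regular=0.43, ideal=0.75; AND[min(a, b)] → w = 0.43
R3: regular=0.43, ¬ideal=1−0.75=0.25; OR[max(a, b)] → w = 0.43
R4: coarse=0.46, medium=0.53; OR[max(a, b)] → w = 0.53
Rules with consequent 'moderate': {R1, R3, R4} → strengths 0.53, 0.43, 0.53
Aggregate via t-conorm [max(a, b)]: 0.53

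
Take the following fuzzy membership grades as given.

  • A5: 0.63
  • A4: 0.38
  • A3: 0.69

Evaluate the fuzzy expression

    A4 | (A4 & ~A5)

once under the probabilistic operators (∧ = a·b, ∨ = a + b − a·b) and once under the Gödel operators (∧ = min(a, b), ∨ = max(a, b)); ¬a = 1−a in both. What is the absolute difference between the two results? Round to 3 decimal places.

Under probabilistic:
  ~A5 = 1 − 0.6300 = 0.3700
  A4 & ~A5 = a·b on (0.3800, 0.3700) = 0.1406
  A4 | (A4 & ~A5) = a + b − a·b on (0.3800, 0.1406) = 0.4672
  → value = 0.4672
Under Gödel:
  ~A5 = 1 − 0.63 = 0.37
  A4 & ~A5 = min(a, b) on (0.38, 0.37) = 0.37
  A4 | (A4 & ~A5) = max(a, b) on (0.38, 0.37) = 0.38
  → value = 0.3800
|0.4672 − 0.3800| = 0.087

0.087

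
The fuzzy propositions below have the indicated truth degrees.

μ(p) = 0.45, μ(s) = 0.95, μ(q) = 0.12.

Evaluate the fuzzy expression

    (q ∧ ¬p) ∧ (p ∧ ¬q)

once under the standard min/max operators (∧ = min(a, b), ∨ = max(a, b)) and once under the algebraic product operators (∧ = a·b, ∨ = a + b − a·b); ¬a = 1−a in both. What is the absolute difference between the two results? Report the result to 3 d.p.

0.094

Under standard min/max:
  ¬p = 1 − 0.45 = 0.55
  q ∧ ¬p = min(a, b) on (0.12, 0.55) = 0.12
  ¬q = 1 − 0.12 = 0.88
  p ∧ ¬q = min(a, b) on (0.45, 0.88) = 0.45
  (q ∧ ¬p) ∧ (p ∧ ¬q) = min(a, b) on (0.12, 0.45) = 0.12
  → value = 0.1200
Under algebraic product:
  ¬p = 1 − 0.4500 = 0.5500
  q ∧ ¬p = a·b on (0.1200, 0.5500) = 0.0660
  ¬q = 1 − 0.1200 = 0.8800
  p ∧ ¬q = a·b on (0.4500, 0.8800) = 0.3960
  (q ∧ ¬p) ∧ (p ∧ ¬q) = a·b on (0.0660, 0.3960) = 0.0261
  → value = 0.0261
|0.1200 − 0.0261| = 0.094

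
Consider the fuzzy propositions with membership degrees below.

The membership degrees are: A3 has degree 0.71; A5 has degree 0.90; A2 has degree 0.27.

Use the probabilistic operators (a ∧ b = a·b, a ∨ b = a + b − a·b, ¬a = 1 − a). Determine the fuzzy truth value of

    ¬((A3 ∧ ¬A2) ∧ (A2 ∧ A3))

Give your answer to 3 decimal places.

¬A2 = 1 − 0.2700 = 0.7300
A3 ∧ ¬A2 = a·b on (0.7100, 0.7300) = 0.5183
A2 ∧ A3 = a·b on (0.2700, 0.7100) = 0.1917
(A3 ∧ ¬A2) ∧ (A2 ∧ A3) = a·b on (0.5183, 0.1917) = 0.0994
¬((A3 ∧ ¬A2) ∧ (A2 ∧ A3)) = 1 − 0.0994 = 0.9006

0.901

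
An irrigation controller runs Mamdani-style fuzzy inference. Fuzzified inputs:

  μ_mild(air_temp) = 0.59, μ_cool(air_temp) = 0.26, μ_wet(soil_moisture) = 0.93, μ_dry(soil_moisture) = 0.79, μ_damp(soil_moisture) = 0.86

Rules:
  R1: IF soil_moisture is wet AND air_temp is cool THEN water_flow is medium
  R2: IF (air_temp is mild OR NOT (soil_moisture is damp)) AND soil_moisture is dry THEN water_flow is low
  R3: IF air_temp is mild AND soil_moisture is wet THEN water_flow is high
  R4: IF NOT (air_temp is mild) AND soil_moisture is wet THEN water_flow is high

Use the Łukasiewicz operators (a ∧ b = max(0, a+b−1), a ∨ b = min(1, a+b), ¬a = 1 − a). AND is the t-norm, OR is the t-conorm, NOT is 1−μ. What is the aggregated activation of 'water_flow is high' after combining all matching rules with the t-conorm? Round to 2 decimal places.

R1: wet=0.93, cool=0.26; AND[max(0, a+b−1)] → w = 0.19
R2: (mild=0.59 OR ¬damp=1−0.86=0.14) = 0.73; AND[max(0, a+b−1)] with dry=0.79 → w = 0.52
R3: mild=0.59, wet=0.93; AND[max(0, a+b−1)] → w = 0.52
R4: ¬mild=1−0.59=0.41, wet=0.93; AND[max(0, a+b−1)] → w = 0.34
Rules with consequent 'high': {R3, R4} → strengths 0.52, 0.34
Aggregate via t-conorm [min(1, a+b)]: 0.86

0.86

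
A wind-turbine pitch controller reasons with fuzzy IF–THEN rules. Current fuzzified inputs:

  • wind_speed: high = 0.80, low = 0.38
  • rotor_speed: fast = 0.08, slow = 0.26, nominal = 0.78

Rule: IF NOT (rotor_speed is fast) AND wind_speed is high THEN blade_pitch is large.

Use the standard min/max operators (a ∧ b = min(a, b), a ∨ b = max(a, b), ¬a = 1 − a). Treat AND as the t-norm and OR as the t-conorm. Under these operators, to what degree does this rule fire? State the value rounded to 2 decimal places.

firing strength: ¬fast=1−0.08=0.92, high=0.80; AND[min(a, b)] → w = 0.80

0.80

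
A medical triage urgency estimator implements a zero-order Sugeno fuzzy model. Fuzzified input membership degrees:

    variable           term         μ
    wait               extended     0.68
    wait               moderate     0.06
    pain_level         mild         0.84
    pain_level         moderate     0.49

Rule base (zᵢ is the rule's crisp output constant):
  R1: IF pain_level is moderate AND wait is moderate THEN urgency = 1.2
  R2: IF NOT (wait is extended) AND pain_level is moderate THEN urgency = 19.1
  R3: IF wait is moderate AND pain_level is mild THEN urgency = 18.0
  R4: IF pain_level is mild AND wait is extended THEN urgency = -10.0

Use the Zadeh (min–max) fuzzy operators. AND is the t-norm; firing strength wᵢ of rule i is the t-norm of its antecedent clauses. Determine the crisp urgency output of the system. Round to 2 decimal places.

R1 (z=1.2): moderate=0.49, moderate=0.06; AND[min(a, b)] → w = 0.06
R2 (z=19.1): ¬extended=1−0.68=0.32, moderate=0.49; AND[min(a, b)] → w = 0.32
R3 (z=18.0): moderate=0.06, mild=0.84; AND[min(a, b)] → w = 0.06
R4 (z=-10.0): mild=0.84, extended=0.68; AND[min(a, b)] → w = 0.68
Weighted average = (0.06·1.2 + 0.32·19.1 + 0.06·18.0 + 0.68·-10.0) / (0.06 + 0.32 + 0.06 + 0.68)
  = 0.4640 / 1.1200 = 0.41

0.41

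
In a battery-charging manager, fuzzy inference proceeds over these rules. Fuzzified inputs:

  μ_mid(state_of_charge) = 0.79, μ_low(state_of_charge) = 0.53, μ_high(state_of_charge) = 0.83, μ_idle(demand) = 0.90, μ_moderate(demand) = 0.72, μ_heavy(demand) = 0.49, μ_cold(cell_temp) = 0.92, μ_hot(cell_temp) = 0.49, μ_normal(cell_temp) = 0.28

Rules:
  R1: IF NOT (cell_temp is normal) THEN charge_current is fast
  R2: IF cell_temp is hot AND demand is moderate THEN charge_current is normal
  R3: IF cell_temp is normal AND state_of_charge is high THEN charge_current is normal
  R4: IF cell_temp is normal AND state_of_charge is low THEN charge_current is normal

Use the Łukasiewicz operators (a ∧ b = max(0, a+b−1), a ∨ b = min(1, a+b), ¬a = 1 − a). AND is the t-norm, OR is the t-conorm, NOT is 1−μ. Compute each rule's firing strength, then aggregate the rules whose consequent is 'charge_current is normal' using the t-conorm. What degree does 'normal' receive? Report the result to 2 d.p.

0.32

R1: ¬normal=1−0.28=0.72 → w = 0.72
R2: hot=0.49, moderate=0.72; AND[max(0, a+b−1)] → w = 0.21
R3: normal=0.28, high=0.83; AND[max(0, a+b−1)] → w = 0.11
R4: normal=0.28, low=0.53; AND[max(0, a+b−1)] → w = 0.00
Rules with consequent 'normal': {R2, R3, R4} → strengths 0.21, 0.11, 0.00
Aggregate via t-conorm [min(1, a+b)]: 0.32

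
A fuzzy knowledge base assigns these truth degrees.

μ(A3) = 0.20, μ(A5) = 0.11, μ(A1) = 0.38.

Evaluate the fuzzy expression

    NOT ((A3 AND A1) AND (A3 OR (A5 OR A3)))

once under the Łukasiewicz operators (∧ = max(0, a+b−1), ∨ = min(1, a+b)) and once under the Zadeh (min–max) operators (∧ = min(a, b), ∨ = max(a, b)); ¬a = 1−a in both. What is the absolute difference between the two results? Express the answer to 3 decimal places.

0.200

Under Łukasiewicz:
  A3 AND A1 = max(0, a+b−1) on (0.20, 0.38) = 0.00
  A5 OR A3 = min(1, a+b) on (0.11, 0.20) = 0.31
  A3 OR (A5 OR A3) = min(1, a+b) on (0.20, 0.31) = 0.51
  (A3 AND A1) AND (A3 OR (A5 OR A3)) = max(0, a+b−1) on (0.00, 0.51) = 0.00
  NOT ((A3 AND A1) AND (A3 OR (A5 OR A3))) = 1 − 0.00 = 1.00
  → value = 1.0000
Under Zadeh (min–max):
  A3 AND A1 = min(a, b) on (0.20, 0.38) = 0.20
  A5 OR A3 = max(a, b) on (0.11, 0.20) = 0.20
  A3 OR (A5 OR A3) = max(a, b) on (0.20, 0.20) = 0.20
  (A3 AND A1) AND (A3 OR (A5 OR A3)) = min(a, b) on (0.20, 0.20) = 0.20
  NOT ((A3 AND A1) AND (A3 OR (A5 OR A3))) = 1 − 0.20 = 0.80
  → value = 0.8000
|1.0000 − 0.8000| = 0.200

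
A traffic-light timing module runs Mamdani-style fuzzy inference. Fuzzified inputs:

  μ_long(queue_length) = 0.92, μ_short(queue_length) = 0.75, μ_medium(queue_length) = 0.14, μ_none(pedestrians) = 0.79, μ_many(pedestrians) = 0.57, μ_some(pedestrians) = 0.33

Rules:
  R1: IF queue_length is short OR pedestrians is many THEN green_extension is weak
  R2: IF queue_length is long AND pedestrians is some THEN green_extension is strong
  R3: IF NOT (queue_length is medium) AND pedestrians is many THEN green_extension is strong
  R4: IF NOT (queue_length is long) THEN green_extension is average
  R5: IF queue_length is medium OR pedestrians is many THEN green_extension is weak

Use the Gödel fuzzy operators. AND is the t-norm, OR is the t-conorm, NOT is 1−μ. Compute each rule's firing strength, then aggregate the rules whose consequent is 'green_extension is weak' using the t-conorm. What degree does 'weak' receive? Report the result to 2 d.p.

0.75

R1: short=0.75, many=0.57; OR[max(a, b)] → w = 0.75
R2: long=0.92, some=0.33; AND[min(a, b)] → w = 0.33
R3: ¬medium=1−0.14=0.86, many=0.57; AND[min(a, b)] → w = 0.57
R4: ¬long=1−0.92=0.08 → w = 0.08
R5: medium=0.14, many=0.57; OR[max(a, b)] → w = 0.57
Rules with consequent 'weak': {R1, R5} → strengths 0.75, 0.57
Aggregate via t-conorm [max(a, b)]: 0.75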